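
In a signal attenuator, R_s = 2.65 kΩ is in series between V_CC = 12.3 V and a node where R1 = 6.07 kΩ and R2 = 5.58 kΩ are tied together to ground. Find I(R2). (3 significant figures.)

I ≈ 1.15 mA

Equivalent of the parallel group: R_p = 2.907 kΩ.
V_A = 12.3 × 2.907/5.557 = 6.435 V.
Branch current I = V_A/R2 = 6.435/5.58 = 1.153 mA.
(Equivalently: I_total = 2.213 mA, then current-divider fraction G_k/ΣG = 0.5210.)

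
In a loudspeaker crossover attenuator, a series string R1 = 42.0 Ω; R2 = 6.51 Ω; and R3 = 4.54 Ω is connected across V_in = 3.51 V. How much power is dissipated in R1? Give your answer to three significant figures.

P ≈ 0.184 W

The common current is I = 3.51/53.05 = 0.06616 A.
V(R1) = I·R = 2.779 V; P = V·I = 2.779 × 0.06616 = 0.1839 W.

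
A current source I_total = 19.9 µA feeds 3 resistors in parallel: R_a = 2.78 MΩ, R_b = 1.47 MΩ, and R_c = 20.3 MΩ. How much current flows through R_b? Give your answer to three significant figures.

I ≈ 12.4 µA

Total conductance ΣG = 1/2.78 + 1/1.47 + 1/20.3 = 1.089 (units of 1/MΩ).
Current divider: I(R_b) = I_total · G_k/ΣG = 19.9 × (0.6803/1.089) = 19.9 × 0.6245 = 12.43 µA.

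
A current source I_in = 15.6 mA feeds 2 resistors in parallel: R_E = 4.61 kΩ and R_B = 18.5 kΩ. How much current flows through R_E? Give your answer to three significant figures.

Two-branch current divider: I_k = I_in · R_other/(R_1 + R_2).
I(R_E) = 15.6 × 18.5/(4.61 + 18.5) = 15.6 × 0.8005 = 12.49 mA.

I ≈ 12.5 mA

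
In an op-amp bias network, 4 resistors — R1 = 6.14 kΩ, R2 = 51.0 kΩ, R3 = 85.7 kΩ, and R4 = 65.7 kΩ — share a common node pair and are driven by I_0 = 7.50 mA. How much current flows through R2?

Total conductance ΣG = 1/6.14 + 1/51.0 + 1/85.7 + 1/65.7 = 0.2094 (units of 1/kΩ).
By the current-divider rule, I = I_0 · G_k/ΣG = 7.50 × 0.09365 = 0.7024 mA.

I ≈ 0.702 mA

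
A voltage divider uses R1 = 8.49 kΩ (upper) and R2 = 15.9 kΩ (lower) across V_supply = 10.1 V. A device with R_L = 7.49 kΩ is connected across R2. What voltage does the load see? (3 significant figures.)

First combine the lower leg with the load: R2 ‖ R_L = 5.092 kΩ.
Voltage divider with the loaded lower leg: V_out = 10.1 × 5.092/(8.49 + 5.092) = 10.1 × 0.3749 = 3.786 V.

V_out ≈ 3.79 V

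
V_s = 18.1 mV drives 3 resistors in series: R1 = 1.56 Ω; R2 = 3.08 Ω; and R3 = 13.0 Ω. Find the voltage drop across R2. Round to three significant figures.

Series total: ΣR = 1.56 + 3.08 + 13.0 = 17.64 Ω.
V = V_s · R/ΣR = 18.1 × 0.1746 = 3.160 mV.

V ≈ 3.16 mV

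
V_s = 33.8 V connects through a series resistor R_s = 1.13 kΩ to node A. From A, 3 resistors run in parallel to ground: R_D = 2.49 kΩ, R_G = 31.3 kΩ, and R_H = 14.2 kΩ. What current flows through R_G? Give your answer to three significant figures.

I ≈ 0.688 mA

Equivalent of the parallel group: R_p = 1.984 kΩ.
V_A = 33.8 × 1.984/3.114 = 21.54 V.
Branch current I = V_A/R_G = 21.54/31.3 = 0.6880 mA.
(Check via current divider: I_total = 10.85 mA; share G_k/ΣG = 0.06339 → same result.)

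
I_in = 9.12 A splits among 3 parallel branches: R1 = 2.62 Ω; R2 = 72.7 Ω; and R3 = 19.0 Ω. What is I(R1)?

I ≈ 7.77 A

ΣG = 1/2.62 + 1/72.7 + 1/19.0 = 0.4481.
R1 takes the fraction G_k/ΣG = 0.3817/0.4481 = 0.8518, so I = 9.12 × 0.8518 = 7.769 A.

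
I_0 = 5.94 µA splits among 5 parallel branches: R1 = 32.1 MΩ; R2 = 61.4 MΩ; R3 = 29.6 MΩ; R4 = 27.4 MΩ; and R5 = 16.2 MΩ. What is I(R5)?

I ≈ 2.04 µA

Total conductance ΣG = 1/32.1 + 1/61.4 + 1/29.6 + 1/27.4 + 1/16.2 = 0.1794 (units of 1/MΩ).
R5 takes the fraction G_k/ΣG = 0.06173/0.1794 = 0.3440, so I = 5.94 × 0.3440 = 2.043 µA.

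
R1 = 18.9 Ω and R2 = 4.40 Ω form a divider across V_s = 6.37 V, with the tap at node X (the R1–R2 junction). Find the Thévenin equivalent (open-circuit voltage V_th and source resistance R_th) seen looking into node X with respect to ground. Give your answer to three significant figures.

V_th ≈ 1.20 V, R_th ≈ 3.57 Ω

With X open, the divider is unloaded: V_th = 6.37 × 4.40/23.30 = 1.203 V.
With V_s suppressed (replaced by a short), R_th = R1 ‖ R2 = (18.90 × 4.40)/(18.90 + 4.40) = 3.569 Ω.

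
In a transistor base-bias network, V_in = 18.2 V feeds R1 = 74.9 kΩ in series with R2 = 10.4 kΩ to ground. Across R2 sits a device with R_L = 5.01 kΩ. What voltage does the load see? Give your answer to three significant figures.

V_out ≈ 0.786 V

First combine the lower leg with the load: R2 ‖ R_L = 3.381 kΩ.
Then V_out = V_in · R2'/(R1 + R2') = 18.2 × 3.381/78.28 = 0.7861 V.
(Unloaded it would be 2.22 V; the load pulls it down.)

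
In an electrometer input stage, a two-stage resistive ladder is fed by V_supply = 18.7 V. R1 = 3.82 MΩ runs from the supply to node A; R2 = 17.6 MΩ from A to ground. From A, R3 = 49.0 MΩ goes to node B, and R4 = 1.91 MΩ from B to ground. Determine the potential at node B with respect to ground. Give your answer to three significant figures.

V_B ≈ 0.543 V

The second stage (R3 + R4 = 50.91 MΩ) loads node A in parallel with R2.
R2 ‖ (R3+R4) = 13.08 MΩ.
V_A = 18.7 × 13.08/(3.82 + 13.08) = 14.47 V.
Then the unloaded second divider: V_B = V_A × R4/(R3+R4) = 14.47 × 0.03752 = 0.5430 V.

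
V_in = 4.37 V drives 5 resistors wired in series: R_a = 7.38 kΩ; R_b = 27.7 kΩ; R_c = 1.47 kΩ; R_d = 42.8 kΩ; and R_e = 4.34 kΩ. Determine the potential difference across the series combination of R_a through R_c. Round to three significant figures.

V ≈ 1.91 V

Total series resistance ΣR = 7.38 + 27.7 + 1.47 + 42.8 + 4.34 = 83.69 kΩ.
R_{R_a..R_c} = 7.38 + 27.7 + 1.47 = 36.55 kΩ.
Voltage divider: V = V_in · (36.55 / 83.69) = 4.37 × 0.4367 = 1.909 V.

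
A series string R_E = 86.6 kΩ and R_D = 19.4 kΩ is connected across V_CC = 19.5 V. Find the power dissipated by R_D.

Series current I = V_CC/ΣR = 19.5/106.0 = 0.1840 mA.
V(R_D) = I·R = 3.569 V; P = V·I = 3.569 × 0.1840 = 0.6565 mW.

P ≈ 0.657 mW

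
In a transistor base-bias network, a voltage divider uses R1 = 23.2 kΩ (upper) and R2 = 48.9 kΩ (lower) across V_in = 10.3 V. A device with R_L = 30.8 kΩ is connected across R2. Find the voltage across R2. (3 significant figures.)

R2 ‖ R_L = (48.9 × 30.8)/(48.9 + 30.8) = 18.90 kΩ.
Voltage divider with the loaded lower leg: V_out = 10.3 × 18.90/(23.2 + 18.90) = 10.3 × 0.4489 = 4.624 V.

V_out ≈ 4.62 V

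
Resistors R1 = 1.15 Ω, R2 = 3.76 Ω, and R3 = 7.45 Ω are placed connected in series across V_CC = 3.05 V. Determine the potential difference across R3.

V ≈ 1.84 V

ΣR = 1.15 + 3.76 + 7.45 = 12.36 Ω.
Voltage divider: V = V_CC · (7.450 / 12.36) = 3.05 × 0.6028 = 1.838 V.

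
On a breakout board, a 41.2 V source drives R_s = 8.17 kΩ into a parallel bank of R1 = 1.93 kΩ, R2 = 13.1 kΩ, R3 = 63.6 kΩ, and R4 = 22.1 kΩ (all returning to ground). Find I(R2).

Equivalent of the parallel group: R_p = 1.526 kΩ.
V_A by voltage divider: V_A = 41.2 × 1.526/(8.17 + 1.526) = 6.483 V.
Branch current I = V_A/R2 = 6.483/13.1 = 0.4949 mA.

I ≈ 0.495 mA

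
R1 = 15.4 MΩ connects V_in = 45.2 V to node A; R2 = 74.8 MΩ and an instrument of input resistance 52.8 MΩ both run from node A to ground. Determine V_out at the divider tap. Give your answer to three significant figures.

V_out ≈ 30.2 V

First combine the lower leg with the load: R2 ‖ R_L = 30.95 MΩ.
Then V_out = V_in · R2'/(R1 + R2') = 45.2 × 30.95/46.35 = 30.18 V.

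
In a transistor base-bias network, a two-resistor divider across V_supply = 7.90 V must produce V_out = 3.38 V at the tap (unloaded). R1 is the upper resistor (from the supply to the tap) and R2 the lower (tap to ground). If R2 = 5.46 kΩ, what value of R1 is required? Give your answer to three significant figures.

The divider ratio is R2/(R1+R2) = 3.38/7.90 = 0.4278.
So R1 = R2 · (V_supply/V_out − 1) = 5.46 × (7.90/3.38 − 1) = 5.46 × 1.337 = 7.302 kΩ.

R1 ≈ 7.30 kΩ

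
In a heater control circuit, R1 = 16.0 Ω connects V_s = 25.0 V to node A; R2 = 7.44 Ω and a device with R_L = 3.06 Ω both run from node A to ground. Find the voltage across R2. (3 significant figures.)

R2 ‖ R_L = (7.44 × 3.06)/(7.44 + 3.06) = 2.168 Ω.
Then V_out = V_s · R2'/(R1 + R2') = 25.0 × 2.168/18.17 = 2.984 V.

V_out ≈ 2.98 V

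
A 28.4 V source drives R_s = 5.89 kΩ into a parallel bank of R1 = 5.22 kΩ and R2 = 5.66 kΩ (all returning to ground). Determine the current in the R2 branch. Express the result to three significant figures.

Equivalent of the parallel group: R_p = 2.716 kΩ.
Node voltage V_A = V_s · R_p/(R_s + R_p) = 28.4 × 0.3156 = 8.962 V.
I(R2) = V_A / R2 = 8.962/5.66 = 1.583 mA.

I ≈ 1.58 mA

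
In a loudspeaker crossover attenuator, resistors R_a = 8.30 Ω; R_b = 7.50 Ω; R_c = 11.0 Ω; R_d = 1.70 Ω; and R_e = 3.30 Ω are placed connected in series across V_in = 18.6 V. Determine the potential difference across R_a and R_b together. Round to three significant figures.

V ≈ 9.24 V

Series total: ΣR = 8.30 + 7.50 + 11.0 + 1.70 + 3.30 = 31.80 Ω.
R_{R_a..R_b} = 8.30 + 7.50 = 15.80 Ω.
V = V_in · R/ΣR = 18.6 × 0.4969 = 9.242 V.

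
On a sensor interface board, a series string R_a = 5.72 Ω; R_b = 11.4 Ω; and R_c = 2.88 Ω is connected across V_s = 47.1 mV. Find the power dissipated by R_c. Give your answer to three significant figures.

Series current I = V_s/ΣR = 47.1/20.00 = 2.355 mA.
P = I²R = 5.546 × 2.88 = 15.97 µW.

P ≈ 16.0 µW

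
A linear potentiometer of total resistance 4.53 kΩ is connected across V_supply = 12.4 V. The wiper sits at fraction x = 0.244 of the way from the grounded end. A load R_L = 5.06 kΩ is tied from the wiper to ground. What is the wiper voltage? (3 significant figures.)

V_out ≈ 2.60 V

Lower segment x·R_p = 1.105 kΩ; upper segment (1−x)·R_p = 3.425 kΩ.
Lower segment in parallel with the load: 1.105 ‖ 5.06 = 0.9072 kΩ.
Loaded-divider output: V_out = 12.4 × 0.2094 = 2.597 V.
(Unloaded: V_out = x·V_supply = 3.03 V.)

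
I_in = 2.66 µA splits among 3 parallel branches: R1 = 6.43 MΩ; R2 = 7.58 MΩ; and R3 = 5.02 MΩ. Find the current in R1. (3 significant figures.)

Conductances: ΣG = 1/6.43 + 1/7.58 + 1/5.02 = 0.4867 (1/MΩ).
Current divider: I(R1) = I_in · G_k/ΣG = 2.66 × (0.1555/0.4867) = 2.66 × 0.3196 = 0.8501 µA.

I ≈ 0.850 µA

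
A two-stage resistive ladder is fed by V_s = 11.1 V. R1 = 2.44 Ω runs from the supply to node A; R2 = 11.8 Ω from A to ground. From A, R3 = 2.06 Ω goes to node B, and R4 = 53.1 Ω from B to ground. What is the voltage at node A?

Looking into the second stage from A: R3 + R4 = 55.16 Ω appears in parallel with R2.
R2 ‖ (R3+R4) = 9.721 Ω.
First divider: V_A = V_s · 9.721/(2.44 + 9.721) = 8.873 V.

V_A ≈ 8.87 V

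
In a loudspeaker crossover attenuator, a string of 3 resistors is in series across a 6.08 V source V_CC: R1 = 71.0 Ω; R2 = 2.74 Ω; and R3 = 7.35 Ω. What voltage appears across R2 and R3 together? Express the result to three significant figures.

Total series resistance ΣR = 71.0 + 2.74 + 7.35 = 81.09 Ω.
R_{R2..R3} = 2.74 + 7.35 = 10.09 Ω.
V = V_CC · R/ΣR = 6.08 × 0.1244 = 0.7565 V.

V ≈ 0.757 V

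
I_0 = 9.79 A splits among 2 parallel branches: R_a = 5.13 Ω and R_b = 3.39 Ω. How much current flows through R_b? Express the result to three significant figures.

With just two branches, the current splits inversely with resistance.
So I = 9.79 × 5.13/8.520 = 5.895 A.

I ≈ 5.89 A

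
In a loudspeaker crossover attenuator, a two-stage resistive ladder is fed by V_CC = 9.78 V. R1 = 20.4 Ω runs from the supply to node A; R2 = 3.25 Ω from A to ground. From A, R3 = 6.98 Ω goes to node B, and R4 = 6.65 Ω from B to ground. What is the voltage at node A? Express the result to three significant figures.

V_A ≈ 1.11 V

Looking into the second stage from A: R3 + R4 = 13.63 Ω appears in parallel with R2.
R2 ‖ (R3+R4) = 2.624 Ω.
So V_A = 9.78 × 0.1140 = 1.115 V.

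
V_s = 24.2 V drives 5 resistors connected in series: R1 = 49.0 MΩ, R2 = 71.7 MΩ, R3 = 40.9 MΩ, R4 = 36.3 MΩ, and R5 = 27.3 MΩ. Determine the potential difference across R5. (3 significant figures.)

ΣR = 49.0 + 71.7 + 40.9 + 36.3 + 27.3 = 225.2 MΩ.
Voltage divider: V = V_s · (27.30 / 225.2) = 24.2 × 0.1212 = 2.934 V.

V ≈ 2.93 V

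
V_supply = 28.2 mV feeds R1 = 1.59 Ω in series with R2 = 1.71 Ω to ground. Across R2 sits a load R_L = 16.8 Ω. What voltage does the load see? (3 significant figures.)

First combine the lower leg with the load: R2 ‖ R_L = 1.552 Ω.
Then V_out = V_supply · R2'/(R1 + R2') = 28.2 × 1.552/3.142 = 13.93 mV.

V_out ≈ 13.9 mV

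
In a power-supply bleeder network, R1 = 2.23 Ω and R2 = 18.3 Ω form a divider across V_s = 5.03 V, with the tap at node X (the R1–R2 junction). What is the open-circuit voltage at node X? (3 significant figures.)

V_th ≈ 4.48 V

Open-circuit (no load on X): V_th = V_s · R2/(R1 + R2) = 5.03 × 18.3/(2.230 + 18.3) = 4.484 V.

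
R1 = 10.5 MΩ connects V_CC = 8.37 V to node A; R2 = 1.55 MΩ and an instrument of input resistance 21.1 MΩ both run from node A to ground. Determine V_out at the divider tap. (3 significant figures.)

The load sits in parallel with R2, giving an effective lower resistance R2' = R2·R_L/(R2+R_L) = 1.444 MΩ.
Then V_out = V_CC · R2'/(R1 + R2') = 8.37 × 1.444/11.94 = 1.012 V.

V_out ≈ 1.01 V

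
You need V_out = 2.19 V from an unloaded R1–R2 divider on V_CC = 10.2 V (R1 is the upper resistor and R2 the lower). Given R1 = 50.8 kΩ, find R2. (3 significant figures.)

The divider ratio is R2/(R1+R2) = 2.19/10.2 = 0.2147.
So R2 = R1 · V_out/(V_CC − V_out) = 50.8 × 2.19/(10.2 − 2.19) = 50.8 × 0.2734 = 13.89 kΩ.

R2 ≈ 13.9 kΩ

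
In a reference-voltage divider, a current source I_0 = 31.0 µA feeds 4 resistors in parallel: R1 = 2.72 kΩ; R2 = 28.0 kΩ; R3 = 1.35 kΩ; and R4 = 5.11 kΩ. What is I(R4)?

I ≈ 4.53 µA

Conductances: ΣG = 1/2.72 + 1/28.0 + 1/1.35 + 1/5.11 = 1.340 (1/kΩ).
Current divider: I(R4) = I_0 · G_k/ΣG = 31.0 × (0.1957/1.340) = 31.0 × 0.1461 = 4.528 µA.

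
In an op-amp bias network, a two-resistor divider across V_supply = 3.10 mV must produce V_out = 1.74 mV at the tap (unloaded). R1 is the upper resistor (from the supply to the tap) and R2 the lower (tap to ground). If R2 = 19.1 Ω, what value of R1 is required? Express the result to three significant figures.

R1 ≈ 14.9 Ω

Required fraction k = V_out/V_supply = 0.5613.
Rearranging, R1 = R2·(1−k)/k = 19.1 × 0.7816 = 14.93 Ω.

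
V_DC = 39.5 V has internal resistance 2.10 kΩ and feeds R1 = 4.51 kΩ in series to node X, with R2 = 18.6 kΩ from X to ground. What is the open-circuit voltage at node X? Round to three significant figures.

V_th ≈ 29.1 V

R1' = 2.10 + 4.51 = 6.610 kΩ (source resistance + R1).
V_th is the unloaded tap voltage: V_DC · R2/(R1'+R2) = 39.5 × 0.7378 = 29.14 V.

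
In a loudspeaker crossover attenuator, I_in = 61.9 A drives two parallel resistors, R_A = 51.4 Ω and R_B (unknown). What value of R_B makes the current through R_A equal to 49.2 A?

R_B ≈ 199 Ω

The fraction through R_A equals R_B/(R_A+R_B).
With f = 0.7948, R_B = R_A · f/(1−f) = 51.4 × 3.874 = 199.1 Ω.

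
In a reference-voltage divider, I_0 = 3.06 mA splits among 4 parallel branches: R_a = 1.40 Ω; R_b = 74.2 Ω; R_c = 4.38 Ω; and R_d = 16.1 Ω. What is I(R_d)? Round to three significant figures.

Conductances: ΣG = 1/1.40 + 1/74.2 + 1/4.38 + 1/16.1 = 1.018 (1/Ω).
R_d takes the fraction G_k/ΣG = 0.06211/1.018 = 0.06100, so I = 3.06 × 0.06100 = 0.1867 mA.

I ≈ 0.187 mA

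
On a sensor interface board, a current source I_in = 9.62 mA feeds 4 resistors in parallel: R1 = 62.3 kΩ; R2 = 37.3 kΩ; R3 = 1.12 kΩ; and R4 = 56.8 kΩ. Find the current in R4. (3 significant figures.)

I ≈ 0.178 mA

Total conductance ΣG = 1/62.3 + 1/37.3 + 1/1.12 + 1/56.8 = 0.9533 (units of 1/kΩ).
R4 takes the fraction G_k/ΣG = 0.01761/0.9533 = 0.01847, so I = 9.62 × 0.01847 = 0.1777 mA.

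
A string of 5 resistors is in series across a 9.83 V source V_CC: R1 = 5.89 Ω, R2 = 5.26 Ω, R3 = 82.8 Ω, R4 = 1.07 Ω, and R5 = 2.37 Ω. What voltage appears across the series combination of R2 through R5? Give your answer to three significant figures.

ΣR = 5.89 + 5.26 + 82.8 + 1.07 + 2.37 = 97.39 Ω.
R_{R2..R5} = 5.26 + 82.8 + 1.07 + 2.37 = 91.50 Ω.
V = V_CC · R/ΣR = 9.83 × 0.9395 = 9.235 V.

V ≈ 9.24 V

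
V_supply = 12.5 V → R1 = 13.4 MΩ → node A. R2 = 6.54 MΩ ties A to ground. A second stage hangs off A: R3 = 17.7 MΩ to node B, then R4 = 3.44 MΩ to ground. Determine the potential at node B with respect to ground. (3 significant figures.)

The second stage (R3 + R4 = 21.14 MΩ) loads node A in parallel with R2.
R2 ‖ (R3+R4) = 4.995 MΩ.
V_A = 12.5 × 4.995/(13.4 + 4.995) = 3.394 V.
V_B = V_A × 0.1627 = 0.5523 V.

V_B ≈ 0.552 V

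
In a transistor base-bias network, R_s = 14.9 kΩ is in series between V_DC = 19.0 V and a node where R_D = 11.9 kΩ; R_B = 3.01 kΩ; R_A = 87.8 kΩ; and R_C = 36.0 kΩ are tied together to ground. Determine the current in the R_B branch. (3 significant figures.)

I ≈ 0.811 mA

Equivalent of the parallel group: R_p = 2.196 kΩ.
Node voltage V_A = V_DC · R_p/(R_s + R_p) = 19.0 × 0.1284 = 2.440 V.
I(R_B) = V_A / R_B = 2.440/3.01 = 0.8107 mA.
(Equivalently: I_total = 1.111 mA, then current-divider fraction G_k/ΣG = 0.7295.)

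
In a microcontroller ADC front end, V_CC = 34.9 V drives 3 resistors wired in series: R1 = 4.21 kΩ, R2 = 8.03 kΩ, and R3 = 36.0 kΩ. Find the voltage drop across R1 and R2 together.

Series total: ΣR = 4.21 + 8.03 + 36.0 = 48.24 kΩ.
R_{R1..R2} = 4.21 + 8.03 = 12.24 kΩ.
By the voltage-divider rule, V = 34.9 × 12.24/48.24 = 8.855 V.

V ≈ 8.86 V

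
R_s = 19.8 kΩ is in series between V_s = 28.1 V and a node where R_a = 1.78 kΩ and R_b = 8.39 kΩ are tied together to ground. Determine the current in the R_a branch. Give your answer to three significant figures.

I ≈ 1.09 mA

Parallel bank: R_p = 1/(1/1.78 + 1/8.39) = 1.468 kΩ.
V_A by voltage divider: V_A = 28.1 × 1.468/(19.8 + 1.468) = 1.940 V.
Branch current I = V_A/R_a = 1.940/1.78 = 1.090 mA.
(Equivalently: I_total = 1.321 mA, then current-divider fraction G_k/ΣG = 0.8250.)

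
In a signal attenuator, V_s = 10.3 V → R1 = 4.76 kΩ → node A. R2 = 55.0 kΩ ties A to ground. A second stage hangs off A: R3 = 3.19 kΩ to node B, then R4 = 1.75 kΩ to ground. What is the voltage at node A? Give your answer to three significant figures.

Looking into the second stage from A: R3 + R4 = 4.940 kΩ appears in parallel with R2.
R2 ‖ (R3+R4) = 4.533 kΩ.
So V_A = 10.3 × 0.4878 = 5.024 V.

V_A ≈ 5.02 V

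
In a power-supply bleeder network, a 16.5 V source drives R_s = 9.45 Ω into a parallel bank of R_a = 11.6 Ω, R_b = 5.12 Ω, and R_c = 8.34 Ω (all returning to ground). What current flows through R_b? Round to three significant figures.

Equivalent of the parallel group: R_p = 2.491 Ω.
V_A = 16.5 × 2.491/11.94 = 3.442 V.
Branch current I = V_A/R_b = 3.442/5.12 = 0.6723 A.
(Check via current divider: I_total = 1.382 A; share G_k/ΣG = 0.4865 → same result.)

I ≈ 0.672 A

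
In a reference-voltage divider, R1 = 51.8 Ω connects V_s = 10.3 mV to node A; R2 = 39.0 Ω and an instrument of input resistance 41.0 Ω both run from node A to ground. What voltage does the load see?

V_out ≈ 2.87 mV

First combine the lower leg with the load: R2 ‖ R_L = 19.99 Ω.
Now apply the divider: V_out = 10.3 × 0.2784 = 2.868 mV.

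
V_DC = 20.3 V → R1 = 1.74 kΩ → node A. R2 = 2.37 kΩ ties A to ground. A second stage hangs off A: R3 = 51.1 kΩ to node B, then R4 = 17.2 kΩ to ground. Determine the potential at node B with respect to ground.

V_B ≈ 2.91 V

The second stage (R3 + R4 = 68.30 kΩ) loads node A in parallel with R2.
R2 ‖ (R3+R4) = 2.291 kΩ.
First divider: V_A = V_DC · 2.291/(1.74 + 2.291) = 11.54 V.
V_B = V_A × 0.2518 = 2.905 V.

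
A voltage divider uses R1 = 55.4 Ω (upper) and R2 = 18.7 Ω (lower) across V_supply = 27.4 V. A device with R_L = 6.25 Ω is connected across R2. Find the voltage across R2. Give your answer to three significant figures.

First combine the lower leg with the load: R2 ‖ R_L = 4.684 Ω.
Voltage divider with the loaded lower leg: V_out = 27.4 × 4.684/(55.4 + 4.684) = 27.4 × 0.07796 = 2.136 V.

V_out ≈ 2.14 V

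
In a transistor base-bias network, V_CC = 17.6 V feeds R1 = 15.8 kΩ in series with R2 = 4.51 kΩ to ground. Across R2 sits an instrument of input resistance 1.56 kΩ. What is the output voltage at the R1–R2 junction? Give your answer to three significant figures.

V_out ≈ 1.20 V

R2 ‖ R_L = (4.51 × 1.56)/(4.51 + 1.56) = 1.159 kΩ.
Voltage divider with the loaded lower leg: V_out = 17.6 × 1.159/(15.8 + 1.159) = 17.6 × 0.06835 = 1.203 V.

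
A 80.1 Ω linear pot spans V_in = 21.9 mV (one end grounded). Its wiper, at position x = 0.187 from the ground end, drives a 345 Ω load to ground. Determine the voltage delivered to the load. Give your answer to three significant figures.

Split the track: R_lower = x·R_p = 14.98 Ω, R_upper = (1−x)·R_p = 65.12 Ω.
Lower segment in parallel with the load: 14.98 ‖ 345 = 14.36 Ω.
V_out = 21.9 × 14.36/(65.12 + 14.36) = 3.956 mV.
(Unloaded: V_out = x·V_in = 4.10 mV.)

V_out ≈ 3.96 mV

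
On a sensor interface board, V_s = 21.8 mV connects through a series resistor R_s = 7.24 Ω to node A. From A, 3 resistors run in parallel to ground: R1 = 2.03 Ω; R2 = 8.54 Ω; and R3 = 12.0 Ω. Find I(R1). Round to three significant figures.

Equivalent of the parallel group: R_p = 1.443 Ω.
V_A by voltage divider: V_A = 21.8 × 1.443/(7.24 + 1.443) = 3.623 mV.
I(R1) = V_A / R1 = 3.623/2.03 = 1.785 mA.
(Check via current divider: I_total = 2.511 mA; share G_k/ΣG = 0.7108 → same result.)

I ≈ 1.78 mA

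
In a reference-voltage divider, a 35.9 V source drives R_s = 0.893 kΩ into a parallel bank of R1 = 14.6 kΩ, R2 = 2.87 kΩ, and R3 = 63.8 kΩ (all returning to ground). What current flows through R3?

Combine the parallel branches: R_p = (1/14.6 + 1/2.87 + 1/63.8)⁻¹ = 2.312 kΩ.
V_A = 35.9 × 2.312/3.205 = 25.90 V.
I(R3) = V_A / R3 = 25.90/63.8 = 0.4059 mA.
(Check via current divider: I_total = 11.20 mA; share G_k/ΣG = 0.03623 → same result.)

I ≈ 0.406 mA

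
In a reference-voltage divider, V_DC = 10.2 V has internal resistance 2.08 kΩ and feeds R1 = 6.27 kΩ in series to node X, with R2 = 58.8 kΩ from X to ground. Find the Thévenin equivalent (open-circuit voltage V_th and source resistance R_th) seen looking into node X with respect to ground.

V_th ≈ 8.93 V, R_th ≈ 7.31 kΩ

R1' = 2.08 + 6.27 = 8.350 kΩ (source resistance + R1).
V_th is the unloaded tap voltage: V_DC · R2/(R1'+R2) = 10.2 × 0.8757 = 8.932 V.
Zeroing V_DC shorts the top of R1' to ground, so R_th = R1' ‖ R2 = 7.312 kΩ.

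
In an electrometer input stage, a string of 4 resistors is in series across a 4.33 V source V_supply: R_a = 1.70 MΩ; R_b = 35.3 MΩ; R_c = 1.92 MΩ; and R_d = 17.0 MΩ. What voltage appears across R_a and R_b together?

Series total: ΣR = 1.70 + 35.3 + 1.92 + 17.0 = 55.92 MΩ.
R_{R_a..R_b} = 1.70 + 35.3 = 37.00 MΩ.
Voltage divider: V = V_supply · (37.00 / 55.92) = 4.33 × 0.6617 = 2.865 V.

V ≈ 2.86 V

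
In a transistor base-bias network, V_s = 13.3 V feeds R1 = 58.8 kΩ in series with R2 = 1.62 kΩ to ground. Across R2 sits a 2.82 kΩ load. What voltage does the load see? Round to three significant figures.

V_out ≈ 0.229 V

R2 ‖ R_L = (1.62 × 2.82)/(1.62 + 2.82) = 1.029 kΩ.
Now apply the divider: V_out = 13.3 × 0.01720 = 0.2287 V.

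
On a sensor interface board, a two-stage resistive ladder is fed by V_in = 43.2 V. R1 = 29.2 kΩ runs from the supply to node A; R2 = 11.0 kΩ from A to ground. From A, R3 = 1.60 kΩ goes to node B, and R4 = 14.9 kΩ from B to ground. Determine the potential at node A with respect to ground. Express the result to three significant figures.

Node A sees R2 in parallel with the series input of stage 2, R3 + R4 = 16.50 kΩ.
R2 ‖ (R3+R4) = 6.600 kΩ.
V_A = 43.2 × 6.600/(29.2 + 6.600) = 7.964 V.

V_A ≈ 7.96 V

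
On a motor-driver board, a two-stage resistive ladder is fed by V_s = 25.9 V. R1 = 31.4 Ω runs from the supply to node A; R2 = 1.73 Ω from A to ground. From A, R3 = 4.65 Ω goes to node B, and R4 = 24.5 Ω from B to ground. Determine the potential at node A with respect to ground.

The second stage (R3 + R4 = 29.15 Ω) loads node A in parallel with R2.
R2 ‖ (R3+R4) = 1.633 Ω.
So V_A = 25.9 × 0.04944 = 1.280 V.

V_A ≈ 1.28 V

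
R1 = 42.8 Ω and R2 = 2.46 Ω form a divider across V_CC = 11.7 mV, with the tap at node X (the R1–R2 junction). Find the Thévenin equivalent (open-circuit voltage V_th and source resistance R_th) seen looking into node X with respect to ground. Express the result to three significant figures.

V_th ≈ 0.636 mV, R_th ≈ 2.33 Ω

V_th is the unloaded tap voltage: V_CC · R2/(R1+R2) = 11.7 × 0.05435 = 0.6359 mV.
With V_CC suppressed (replaced by a short), R_th = R1 ‖ R2 = (42.80 × 2.46)/(42.80 + 2.46) = 2.326 Ω.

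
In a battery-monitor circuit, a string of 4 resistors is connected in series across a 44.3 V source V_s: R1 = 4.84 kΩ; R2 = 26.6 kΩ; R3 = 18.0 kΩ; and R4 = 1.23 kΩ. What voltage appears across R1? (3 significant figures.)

ΣR = 4.84 + 26.6 + 18.0 + 1.23 = 50.67 kΩ.
By the voltage-divider rule, V = 44.3 × 4.840/50.67 = 4.232 V.

V ≈ 4.23 V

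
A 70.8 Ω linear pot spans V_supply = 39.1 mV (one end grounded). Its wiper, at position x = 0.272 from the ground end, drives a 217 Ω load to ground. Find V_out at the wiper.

Lower segment x·R_p = 19.26 Ω; upper segment (1−x)·R_p = 51.54 Ω.
R_L loads the lower segment: effective lower R = 17.69 Ω.
Then V_out = V_supply · 17.69/(51.54 + 17.69) = 9.990 mV.

V_out ≈ 9.99 mV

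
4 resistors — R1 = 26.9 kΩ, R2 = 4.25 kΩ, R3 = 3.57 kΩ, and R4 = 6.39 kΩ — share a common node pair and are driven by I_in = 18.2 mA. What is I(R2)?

I ≈ 6.04 mA

Total conductance ΣG = 1/26.9 + 1/4.25 + 1/3.57 + 1/6.39 = 0.7091 (units of 1/kΩ).
By the current-divider rule, I = I_in · G_k/ΣG = 18.2 × 0.3318 = 6.039 mA.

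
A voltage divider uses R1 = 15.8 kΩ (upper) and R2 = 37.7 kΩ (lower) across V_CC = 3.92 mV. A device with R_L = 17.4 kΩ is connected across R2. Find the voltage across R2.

First combine the lower leg with the load: R2 ‖ R_L = 11.91 kΩ.
Then V_out = V_CC · R2'/(R1 + R2') = 3.92 × 11.91/27.71 = 1.684 mV.

V_out ≈ 1.68 mV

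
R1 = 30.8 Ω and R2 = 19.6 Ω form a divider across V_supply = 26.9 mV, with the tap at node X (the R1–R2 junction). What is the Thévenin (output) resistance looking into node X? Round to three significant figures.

R_th ≈ 12.0 Ω

With V_supply suppressed (replaced by a short), R_th = R1 ‖ R2 = (30.80 × 19.6)/(30.80 + 19.6) = 11.98 Ω.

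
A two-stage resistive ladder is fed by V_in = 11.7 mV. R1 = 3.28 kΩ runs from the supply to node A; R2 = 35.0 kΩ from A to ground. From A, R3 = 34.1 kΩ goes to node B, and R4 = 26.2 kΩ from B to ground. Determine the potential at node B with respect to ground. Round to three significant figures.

V_B ≈ 4.43 mV

Looking into the second stage from A: R3 + R4 = 60.30 kΩ appears in parallel with R2.
R2 ‖ (R3+R4) = 22.15 kΩ.
First divider: V_A = V_in · 22.15/(3.28 + 22.15) = 10.19 mV.
V_B = V_A × 0.4345 = 4.428 mV.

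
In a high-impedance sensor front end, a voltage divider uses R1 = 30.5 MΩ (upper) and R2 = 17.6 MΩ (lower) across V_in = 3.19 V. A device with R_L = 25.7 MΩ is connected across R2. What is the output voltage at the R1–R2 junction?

First combine the lower leg with the load: R2 ‖ R_L = 10.45 MΩ.
Voltage divider with the loaded lower leg: V_out = 3.19 × 10.45/(30.5 + 10.45) = 3.19 × 0.2551 = 0.8138 V.

V_out ≈ 0.814 V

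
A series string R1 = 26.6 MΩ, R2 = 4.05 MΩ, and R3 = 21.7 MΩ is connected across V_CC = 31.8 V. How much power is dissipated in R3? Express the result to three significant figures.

P ≈ 8.01 µW

ΣR = 52.35 MΩ → I = 31.8/52.35 = 0.6074 µA.
P(R3) = I²·R3 = (0.6074)² × 21.7 = 8.007 µW.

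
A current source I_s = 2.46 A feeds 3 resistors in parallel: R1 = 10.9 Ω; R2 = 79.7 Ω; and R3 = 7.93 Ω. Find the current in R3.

I ≈ 1.35 A

ΣG = 1/10.9 + 1/79.7 + 1/7.93 = 0.2304.
R3 takes the fraction G_k/ΣG = 0.1261/0.2304 = 0.5473, so I = 2.46 × 0.5473 = 1.346 A.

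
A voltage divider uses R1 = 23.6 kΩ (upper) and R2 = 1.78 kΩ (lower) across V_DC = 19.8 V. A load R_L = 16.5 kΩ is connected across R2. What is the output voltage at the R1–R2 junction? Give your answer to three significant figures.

V_out ≈ 1.26 V

R2 ‖ R_L = (1.78 × 16.5)/(1.78 + 16.5) = 1.607 kΩ.
Voltage divider with the loaded lower leg: V_out = 19.8 × 1.607/(23.6 + 1.607) = 19.8 × 0.06374 = 1.262 V.
(Unloaded it would be 1.39 V; the load pulls it down.)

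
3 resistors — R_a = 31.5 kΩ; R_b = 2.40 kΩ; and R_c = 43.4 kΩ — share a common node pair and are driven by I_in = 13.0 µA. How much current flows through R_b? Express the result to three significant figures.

ΣG = 1/31.5 + 1/2.40 + 1/43.4 = 0.4715.
By the current-divider rule, I = I_in · G_k/ΣG = 13.0 × 0.8838 = 11.49 µA.

I ≈ 11.5 µA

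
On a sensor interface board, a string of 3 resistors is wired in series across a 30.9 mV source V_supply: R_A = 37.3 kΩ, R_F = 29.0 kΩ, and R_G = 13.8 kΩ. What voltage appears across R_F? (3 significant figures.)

Total series resistance ΣR = 37.3 + 29.0 + 13.8 = 80.10 kΩ.
Voltage divider: V = V_supply · (29.00 / 80.10) = 30.9 × 0.3620 = 11.19 mV.

V ≈ 11.2 mV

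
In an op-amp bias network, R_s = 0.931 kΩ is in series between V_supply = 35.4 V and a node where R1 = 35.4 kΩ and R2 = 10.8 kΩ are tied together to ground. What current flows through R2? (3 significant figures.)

I ≈ 2.95 mA

Parallel bank: R_p = 1/(1/35.4 + 1/10.8) = 8.275 kΩ.
Node voltage V_A = V_supply · R_p/(R_s + R_p) = 35.4 × 0.8989 = 31.82 V.
Branch current I = V_A/R2 = 31.82/10.8 = 2.946 mA.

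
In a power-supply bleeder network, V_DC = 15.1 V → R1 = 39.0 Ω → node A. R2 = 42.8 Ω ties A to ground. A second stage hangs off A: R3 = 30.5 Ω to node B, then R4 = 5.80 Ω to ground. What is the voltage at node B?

The second stage (R3 + R4 = 36.30 Ω) loads node A in parallel with R2.
Effective lower resistance at A: R2 ‖ 36.30 = 19.64 Ω.
V_A = 15.1 × 19.64/(39.0 + 19.64) = 5.058 V.
V_B = V_A × 0.1598 = 0.8081 V.

V_B ≈ 0.808 V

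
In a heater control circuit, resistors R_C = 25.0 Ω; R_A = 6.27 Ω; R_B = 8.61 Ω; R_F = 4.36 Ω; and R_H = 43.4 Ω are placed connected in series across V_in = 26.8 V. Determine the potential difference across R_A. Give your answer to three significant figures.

V ≈ 1.92 V

Total series resistance ΣR = 25.0 + 6.27 + 8.61 + 4.36 + 43.4 = 87.64 Ω.
V = V_in · R/ΣR = 26.8 × 0.07154 = 1.917 V.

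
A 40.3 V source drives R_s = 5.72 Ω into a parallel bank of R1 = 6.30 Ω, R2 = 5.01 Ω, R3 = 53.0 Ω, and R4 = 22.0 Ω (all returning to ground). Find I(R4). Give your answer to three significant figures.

I ≈ 0.536 A

Combine the parallel branches: R_p = (1/6.30 + 1/5.01 + 1/53.0 + 1/22.0)⁻¹ = 2.366 Ω.
Node voltage V_A = V_DC · R_p/(R_s + R_p) = 40.3 × 0.2926 = 11.79 V.
I(R4) = V_A / R4 = 11.79/22.0 = 0.5360 A.
(Check via current divider: I_total = 4.984 A; share G_k/ΣG = 0.1075 → same result.)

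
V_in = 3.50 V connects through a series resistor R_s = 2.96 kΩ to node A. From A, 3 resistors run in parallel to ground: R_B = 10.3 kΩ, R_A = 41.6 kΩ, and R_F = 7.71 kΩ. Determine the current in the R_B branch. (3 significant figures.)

Parallel bank: R_p = 1/(1/10.3 + 1/41.6 + 1/7.71) = 3.987 kΩ.
Node voltage V_A = V_in · R_p/(R_s + R_p) = 3.50 × 0.5739 = 2.009 V.
I(R_B) = V_A / R_B = 2.009/10.3 = 0.1950 mA.

I ≈ 0.195 mA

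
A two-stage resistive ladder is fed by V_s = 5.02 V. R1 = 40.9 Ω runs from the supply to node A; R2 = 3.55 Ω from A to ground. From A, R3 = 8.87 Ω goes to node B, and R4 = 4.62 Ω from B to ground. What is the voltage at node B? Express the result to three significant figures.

V_B ≈ 0.111 V

Looking into the second stage from A: R3 + R4 = 13.49 Ω appears in parallel with R2.
Effective lower resistance at A: R2 ‖ 13.49 = 2.810 Ω.
So V_A = 5.02 × 0.06430 = 0.3228 V.
V_B = V_A × 0.3425 = 0.1105 V.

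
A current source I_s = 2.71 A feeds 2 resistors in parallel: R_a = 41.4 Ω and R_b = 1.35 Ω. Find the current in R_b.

I ≈ 2.62 A

Two-branch current divider: I_k = I_s · R_other/(R_1 + R_2).
So I = 2.71 × 41.4/42.75 = 2.624 A.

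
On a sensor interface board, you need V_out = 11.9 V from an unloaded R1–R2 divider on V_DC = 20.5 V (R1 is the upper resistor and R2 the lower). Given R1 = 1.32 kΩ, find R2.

V_out/V_DC = R2/(R1+R2) = 0.5805.
R2 = R1 · 0.5805/(1 − 0.5805) = 1.827 kΩ.

R2 ≈ 1.83 kΩ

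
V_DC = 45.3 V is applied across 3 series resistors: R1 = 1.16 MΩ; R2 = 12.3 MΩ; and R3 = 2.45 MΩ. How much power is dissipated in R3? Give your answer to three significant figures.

The common current is I = 45.3/15.91 = 2.847 µA.
P = I²R = 8.107 × 2.45 = 19.86 µW.

P ≈ 19.9 µW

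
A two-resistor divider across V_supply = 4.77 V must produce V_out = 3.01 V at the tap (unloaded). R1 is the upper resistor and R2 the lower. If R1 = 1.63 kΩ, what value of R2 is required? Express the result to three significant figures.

R2 ≈ 2.79 kΩ

The divider ratio is R2/(R1+R2) = 3.01/4.77 = 0.6310.
So R2 = R1 · V_out/(V_supply − V_out) = 1.63 × 3.01/(4.77 − 3.01) = 1.63 × 1.710 = 2.788 kΩ.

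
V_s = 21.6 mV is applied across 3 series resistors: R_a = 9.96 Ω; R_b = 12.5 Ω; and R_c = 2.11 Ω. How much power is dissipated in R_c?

P ≈ 1.63 µW

Series current I = V_s/ΣR = 21.6/24.57 = 0.8791 mA.
P = I²R = 0.7729 × 2.11 = 1.631 µW.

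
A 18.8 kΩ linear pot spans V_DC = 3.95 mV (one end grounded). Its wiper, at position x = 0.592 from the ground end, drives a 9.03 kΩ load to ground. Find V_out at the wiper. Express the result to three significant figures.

Split the track: R_lower = x·R_p = 11.13 kΩ, R_upper = (1−x)·R_p = 7.670 kΩ.
(x·R_p) ‖ R_L = 4.985 kΩ.
Loaded-divider output: V_out = 3.95 × 0.3939 = 1.556 mV.

V_out ≈ 1.56 mV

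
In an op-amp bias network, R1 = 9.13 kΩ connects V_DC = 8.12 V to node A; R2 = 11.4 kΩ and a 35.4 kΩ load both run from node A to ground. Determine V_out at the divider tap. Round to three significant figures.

V_out ≈ 3.94 V

First combine the lower leg with the load: R2 ‖ R_L = 8.623 kΩ.
Now apply the divider: V_out = 8.12 × 0.4857 = 3.944 V.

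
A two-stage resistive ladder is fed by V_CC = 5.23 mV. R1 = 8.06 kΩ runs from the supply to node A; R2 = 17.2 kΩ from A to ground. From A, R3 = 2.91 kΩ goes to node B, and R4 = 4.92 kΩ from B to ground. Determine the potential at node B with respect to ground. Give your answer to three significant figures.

Node A sees R2 in parallel with the series input of stage 2, R3 + R4 = 7.830 kΩ.
Effective lower resistance at A: R2 ‖ 7.830 = 5.381 kΩ.
So V_A = 5.23 × 0.4003 = 2.094 mV.
Then the unloaded second divider: V_B = V_A × R4/(R3+R4) = 2.094 × 0.6284 = 1.316 mV.

V_B ≈ 1.32 mV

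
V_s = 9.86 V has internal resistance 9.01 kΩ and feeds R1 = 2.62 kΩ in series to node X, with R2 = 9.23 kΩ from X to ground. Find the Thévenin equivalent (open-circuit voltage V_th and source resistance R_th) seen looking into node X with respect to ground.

R1' = 9.01 + 2.62 = 11.63 kΩ (source resistance + R1).
Open-circuit (no load on X): V_th = V_s · R2/(R1' + R2) = 9.86 × 9.23/(11.63 + 9.23) = 4.363 V.
Looking into X with the source shorted: R_th = R1'·R2/(R1'+R2) = 11.63 × 9.23/20.86 = 5.146 kΩ.

V_th ≈ 4.36 V, R_th ≈ 5.15 kΩ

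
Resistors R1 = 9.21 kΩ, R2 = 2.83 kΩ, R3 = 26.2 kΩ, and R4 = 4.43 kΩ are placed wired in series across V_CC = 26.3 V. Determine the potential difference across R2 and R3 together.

V ≈ 17.9 V

Total series resistance ΣR = 9.21 + 2.83 + 26.2 + 4.43 = 42.67 kΩ.
R_{R2..R3} = 2.83 + 26.2 = 29.03 kΩ.
By the voltage-divider rule, V = 26.3 × 29.03/42.67 = 17.89 V.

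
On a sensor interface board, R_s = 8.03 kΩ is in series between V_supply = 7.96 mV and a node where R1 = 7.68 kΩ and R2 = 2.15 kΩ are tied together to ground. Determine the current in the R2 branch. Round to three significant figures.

I ≈ 0.640 µA

Equivalent of the parallel group: R_p = 1.680 kΩ.
Node voltage V_A = V_supply · R_p/(R_s + R_p) = 7.96 × 0.1730 = 1.377 mV.
Branch current I = V_A/R2 = 1.377/2.15 = 0.6405 µA.
(Check via current divider: I_total = 0.8198 µA; share G_k/ΣG = 0.7813 → same result.)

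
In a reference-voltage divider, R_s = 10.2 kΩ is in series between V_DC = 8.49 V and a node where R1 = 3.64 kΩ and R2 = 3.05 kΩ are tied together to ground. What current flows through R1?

Equivalent of the parallel group: R_p = 1.659 kΩ.
Node voltage V_A = V_DC · R_p/(R_s + R_p) = 8.49 × 0.1399 = 1.188 V.
Branch current I = V_A/R1 = 1.188/3.64 = 0.3264 mA.

I ≈ 0.326 mA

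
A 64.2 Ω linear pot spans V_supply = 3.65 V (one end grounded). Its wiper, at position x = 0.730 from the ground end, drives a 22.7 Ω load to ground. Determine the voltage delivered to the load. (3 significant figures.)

V_out ≈ 1.71 V

Lower segment x·R_p = 46.87 Ω; upper segment (1−x)·R_p = 17.33 Ω.
Lower segment in parallel with the load: 46.87 ‖ 22.7 = 15.29 Ω.
Then V_out = V_supply · 15.29/(17.33 + 15.29) = 1.711 V.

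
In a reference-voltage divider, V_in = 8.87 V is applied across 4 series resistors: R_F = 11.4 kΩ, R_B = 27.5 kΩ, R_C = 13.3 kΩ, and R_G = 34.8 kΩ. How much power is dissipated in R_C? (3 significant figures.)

P ≈ 0.138 mW

ΣR = 87.00 kΩ → I = 8.87/87.00 = 0.1020 mA.
P = I²R = 0.01039 × 13.3 = 0.1382 mW.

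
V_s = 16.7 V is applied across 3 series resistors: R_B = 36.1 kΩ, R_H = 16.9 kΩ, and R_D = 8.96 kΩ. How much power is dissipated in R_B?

P ≈ 2.62 mW

Series current I = V_s/ΣR = 16.7/61.96 = 0.2695 mA.
V(R_B) = I·R = 9.730 V; P = V·I = 9.730 × 0.2695 = 2.623 mW.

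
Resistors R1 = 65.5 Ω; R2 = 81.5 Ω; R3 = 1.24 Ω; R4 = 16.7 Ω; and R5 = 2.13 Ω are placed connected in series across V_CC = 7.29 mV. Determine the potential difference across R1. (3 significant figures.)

V ≈ 2.86 mV

Total series resistance ΣR = 65.5 + 81.5 + 1.24 + 16.7 + 2.13 = 167.1 Ω.
Voltage divider: V = V_CC · (65.50 / 167.1) = 7.29 × 0.3921 = 2.858 mV.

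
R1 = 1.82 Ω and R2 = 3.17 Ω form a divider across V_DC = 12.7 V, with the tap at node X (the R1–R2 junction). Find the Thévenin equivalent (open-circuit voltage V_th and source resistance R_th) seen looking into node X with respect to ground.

V_th ≈ 8.07 V, R_th ≈ 1.16 Ω

With X open, the divider is unloaded: V_th = 12.7 × 3.17/4.990 = 8.068 V.
With V_DC suppressed (replaced by a short), R_th = R1 ‖ R2 = (1.820 × 3.17)/(1.820 + 3.17) = 1.156 Ω.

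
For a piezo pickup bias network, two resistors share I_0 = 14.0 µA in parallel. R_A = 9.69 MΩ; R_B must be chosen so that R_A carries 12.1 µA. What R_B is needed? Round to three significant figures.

R_B ≈ 61.7 MΩ

In a two-way split, I_A/I_0 = R_B/(R_A + R_B).
12.1/14.0 = R_B/(R_A + R_B) → R_B = R_A · (0.8643)/(1 − 0.8643) = 9.69 × 6.368 = 61.71 MΩ.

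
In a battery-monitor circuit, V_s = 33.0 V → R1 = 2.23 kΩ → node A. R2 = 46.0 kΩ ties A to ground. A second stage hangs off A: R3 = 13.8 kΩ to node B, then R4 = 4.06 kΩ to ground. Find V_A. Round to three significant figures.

The second stage (R3 + R4 = 17.86 kΩ) loads node A in parallel with R2.
Effective lower resistance at A: R2 ‖ 17.86 = 12.87 kΩ.
V_A = 33.0 × 12.87/(2.23 + 12.87) = 28.12 V.

V_A ≈ 28.1 V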